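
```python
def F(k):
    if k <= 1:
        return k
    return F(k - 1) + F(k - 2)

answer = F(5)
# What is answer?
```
Call trace (a repeated sub-call is expanded the first time; later identical calls just restate its return value):
F(k=5)
  F(k=4)
    F(k=3)
      F(k=2)
        F(k=1)
        -> return 1
        F(k=0)
        -> return 0
      -> return 1
      F(k=1)
      -> return 1
    -> return 2
    F(k=2) -> return 1  (same call as traced above)
  -> return 3
  F(k=3) -> return 2  (same call as traced above)
-> return 5

Final answer: 5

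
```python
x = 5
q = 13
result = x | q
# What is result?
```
Trace:
  x=5
  x=5, q=13
  x=5, q=13, result=13

Final answer: 13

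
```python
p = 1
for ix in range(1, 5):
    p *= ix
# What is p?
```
Trace:
  p=1
  p=1, ix=1
  p=2, ix=2
  p=6, ix=3
  p=24, ix=4

Final answer: 24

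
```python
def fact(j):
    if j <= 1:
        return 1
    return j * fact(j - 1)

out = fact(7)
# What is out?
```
Call trace:
fact(j=7)
  fact(j=6)
    fact(j=5)
      fact(j=4)
        fact(j=3)
          fact(j=2)
            fact(j=1)
            -> return 1
          -> return 2
        -> return 6
      -> return 24
    -> return 120
  -> return 720
-> return 5040

Final answer: 5040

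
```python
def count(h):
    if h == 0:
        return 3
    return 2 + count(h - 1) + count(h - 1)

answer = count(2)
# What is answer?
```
Call trace (a repeated sub-call is expanded the first time; later identical calls just restate its return value):
count(h=2)
  count(h=1)
    count(h=0)
    -> return 3
    count(h=0)
    -> return 3
  -> return 8
  count(h=1) -> return 8  (same call as traced above)
-> return 18

Final answer: 18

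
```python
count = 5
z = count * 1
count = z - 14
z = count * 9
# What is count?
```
Trace:
  count=5
  count=5, z=5
  count=-9, z=5
  count=-9, z=-81

Final answer: -9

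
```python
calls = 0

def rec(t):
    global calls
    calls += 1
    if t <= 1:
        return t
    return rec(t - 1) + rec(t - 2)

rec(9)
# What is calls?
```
Call trace (a repeated sub-call is expanded the first time; later identical calls just restate its return value):
rec(t=9)
  rec(t=8)
    rec(t=7)
      rec(t=6)
        rec(t=5)
          rec(t=4)
            rec(t=3)
              rec(t=2)
                rec(t=1)
                -> return 1
                rec(t=0)
                -> return 0
              -> return 1
              rec(t=1)
              -> return 1
            -> return 2
            rec(t=2) -> return 1  (same call as traced above)
          -> return 3
          rec(t=3) -> return 2  (same call as traced above)
        -> return 5
        rec(t=4) -> return 3  (same call as traced above)
      -> return 8
      rec(t=5) -> return 5  (same call as traced above)
    -> return 13
    rec(t=6) -> return 8  (same call as traced above)
  -> return 21
  rec(t=7) -> return 13  (same call as traced above)
-> return 34

calls is incremented once per call, so count the calls in each subtree. Let C(t) = number of calls made by rec(t).
C(0) = C(1) = 1 (base case, no recursion); C(t) = 1 + C(t - 1) + C(t - 2) otherwise.
C(2) = 1 + C(1) + C(0) = 1 + 1 + 1 = 3
C(3) = 1 + C(2) + C(1) = 1 + 3 + 1 = 5
C(4) = 1 + C(3) + C(2) = 1 + 5 + 3 = 9
C(5) = 1 + C(4) + C(3) = 1 + 9 + 5 = 15
C(6) = 1 + C(5) + C(4) = 1 + 15 + 9 = 25
C(7) = 1 + C(6) + C(5) = 1 + 25 + 15 = 41
C(8) = 1 + C(7) + C(6) = 1 + 41 + 25 = 67
C(9) = 1 + C(8) + C(7) = 1 + 67 + 41 = 109
calls = C(9) = 109

Final answer: 109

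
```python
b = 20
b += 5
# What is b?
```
Trace:
  b=20
  b=25

Final answer: 25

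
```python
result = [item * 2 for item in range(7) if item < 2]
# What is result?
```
Trace:
  item=0
  item=1
  item=2
  item=3
  item=4
  item=5
  item=6
  result=[0, 2]

Final answer: [0, 2]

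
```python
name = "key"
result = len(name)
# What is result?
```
Trace:
  name='key'
  name='key', result=3

Final answer: 3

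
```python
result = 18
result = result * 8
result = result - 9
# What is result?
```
Trace:
  result=18
  result=144
  result=135

Final answer: 135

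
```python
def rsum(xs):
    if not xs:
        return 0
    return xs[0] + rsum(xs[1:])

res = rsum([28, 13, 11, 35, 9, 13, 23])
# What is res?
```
Call trace:
rsum(xs=[28, 13, 11, 35, 9, 13, 23])
  rsum(xs=[13, 11, 35, 9, 13, 23])
    rsum(xs=[11, 35, 9, 13, 23])
      rsum(xs=[35, 9, 13, 23])
        rsum(xs=[9, 13, 23])
          rsum(xs=[13, 23])
            rsum(xs=[23])
              rsum(xs=[])
              -> return 0
            -> return 23
          -> return 36
        -> return 45
      -> return 80
    -> return 91
  -> return 104
-> return 132

Final answer: 132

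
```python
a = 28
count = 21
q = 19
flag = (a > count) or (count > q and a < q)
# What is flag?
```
Trace:
  a=28
  a=28, count=21
  a=28, count=21, q=19
  a=28, count=21, q=19, flag=True

Final answer: True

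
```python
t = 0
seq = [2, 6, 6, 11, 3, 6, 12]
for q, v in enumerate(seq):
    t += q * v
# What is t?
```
Trace:
  t=0
  t=0, q=0, v=2
  t=6, q=1, v=6
  t=18, q=2, v=6
  t=51, q=3, v=11
  t=63, q=4, v=3
  t=93, q=5, v=6
  t=165, q=6, v=12

Final answer: 165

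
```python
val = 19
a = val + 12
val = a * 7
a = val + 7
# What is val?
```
Trace:
  val=19
  val=19, a=31
  val=217, a=31
  val=217, a=224

Final answer: 217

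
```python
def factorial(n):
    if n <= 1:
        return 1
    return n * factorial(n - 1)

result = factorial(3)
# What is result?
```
Call trace:
factorial(n=3)
  factorial(n=2)
    factorial(n=1)
    -> return 1
  -> return 2
-> return 6

Final answer: 6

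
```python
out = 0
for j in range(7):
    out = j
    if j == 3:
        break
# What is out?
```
Trace:
  out=0
  out=0, j=0
  out=1, j=1
  out=2, j=2
  out=3, j=3

Final answer: 3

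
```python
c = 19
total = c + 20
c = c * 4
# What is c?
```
Trace:
  c=19
  c=19, total=39
  c=76, total=39

Final answer: 76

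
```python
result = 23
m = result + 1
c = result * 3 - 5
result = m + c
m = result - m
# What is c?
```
Trace:
  result=23
  result=23, m=24
  result=23, m=24, c=64
  result=88, m=24, c=64
  result=88, m=64, c=64

Final answer: 64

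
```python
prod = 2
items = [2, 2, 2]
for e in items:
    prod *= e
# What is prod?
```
Trace:
  prod=2
  prod=4, e=2
  prod=8, e=2
  prod=16, e=2

Final answer: 16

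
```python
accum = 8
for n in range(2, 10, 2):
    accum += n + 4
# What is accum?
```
Trace:
  accum=8
  accum=14, n=2
  accum=22, n=4
  accum=32, n=6
  accum=44, n=8

Final answer: 44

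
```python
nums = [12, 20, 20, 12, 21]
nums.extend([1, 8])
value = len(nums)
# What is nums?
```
Trace:
  nums=[12, 20, 20, 12, 21]
  nums=[12, 20, 20, 12, 21, 1, 8]
  nums=[12, 20, 20, 12, 21, 1, 8], value=7

Final answer: [12, 20, 20, 12, 21, 1, 8]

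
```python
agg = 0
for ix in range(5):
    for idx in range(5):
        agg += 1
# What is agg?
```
Trace:
  agg=0
  agg=1, ix=0, idx=0
  agg=2, ix=0, idx=1
  agg=3, ix=0, idx=2
  agg=4, ix=0, idx=3
  agg=5, ix=0, idx=4
  agg=6, ix=1, idx=0
  agg=7, ix=1, idx=1
  agg=8, ix=1, idx=2
  agg=9, ix=1, idx=3
  agg=10, ix=1, idx=4
  agg=11, ix=2, idx=0
  agg=12, ix=2, idx=1
  agg=13, ix=2, idx=2
  agg=14, ix=2, idx=3
  agg=15, ix=2, idx=4
  agg=16, ix=3, idx=0
  agg=17, ix=3, idx=1
  agg=18, ix=3, idx=2
  agg=19, ix=3, idx=3
  agg=20, ix=3, idx=4
  agg=21, ix=4, idx=0
  agg=22, ix=4, idx=1
  agg=23, ix=4, idx=2
  agg=24, ix=4, idx=3
  agg=25, ix=4, idx=4

Final answer: 25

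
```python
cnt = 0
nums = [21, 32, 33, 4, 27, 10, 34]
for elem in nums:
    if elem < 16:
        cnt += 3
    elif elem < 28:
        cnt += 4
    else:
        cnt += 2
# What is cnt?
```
Trace:
  cnt=0
  cnt=4, elem=21
  cnt=6, elem=32
  cnt=8, elem=33
  cnt=11, elem=4
  cnt=15, elem=27
  cnt=18, elem=10
  cnt=20, elem=34

Final answer: 20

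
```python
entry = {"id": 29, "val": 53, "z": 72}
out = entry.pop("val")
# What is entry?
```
Trace:
  entry={'id': 29, 'val': 53, 'z': 72}
  entry={'id': 29, 'z': 72}, out=53

Final answer: {'id': 29, 'z': 72}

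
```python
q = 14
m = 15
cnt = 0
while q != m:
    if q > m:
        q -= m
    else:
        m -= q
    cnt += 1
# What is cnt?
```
Trace:
  q=14
  q=14, m=15
  q=14, m=15, cnt=0
  q=14, m=1, cnt=1
  q=13, m=1, cnt=2
  q=12, m=1, cnt=3
  q=11, m=1, cnt=4
  q=10, m=1, cnt=5
  q=9, m=1, cnt=6
  q=8, m=1, cnt=7
  q=7, m=1, cnt=8
  q=6, m=1, cnt=9
  q=5, m=1, cnt=10
  q=4, m=1, cnt=11
  q=3, m=1, cnt=12
  q=2, m=1, cnt=13
  q=1, m=1, cnt=14

Final answer: 14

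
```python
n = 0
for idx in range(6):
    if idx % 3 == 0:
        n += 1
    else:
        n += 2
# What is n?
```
Trace:
  n=0
  n=1, idx=0
  n=3, idx=1
  n=5, idx=2
  n=6, idx=3
  n=8, idx=4
  n=10, idx=5

Final answer: 10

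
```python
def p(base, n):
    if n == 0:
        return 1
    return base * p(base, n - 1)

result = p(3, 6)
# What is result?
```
Call trace:
p(base=3, n=6)
  p(base=3, n=5)
    p(base=3, n=4)
      p(base=3, n=3)
        p(base=3, n=2)
          p(base=3, n=1)
            p(base=3, n=0)
            -> return 1
          -> return 3
        -> return 9
      -> return 27
    -> return 81
  -> return 243
-> return 729

Final answer: 729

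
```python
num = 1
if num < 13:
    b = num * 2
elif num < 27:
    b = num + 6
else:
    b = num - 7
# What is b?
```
Trace:
  num=1
  num=1, b=2

Final answer: 2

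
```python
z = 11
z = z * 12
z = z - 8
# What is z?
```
Trace:
  z=11
  z=132
  z=124

Final answer: 124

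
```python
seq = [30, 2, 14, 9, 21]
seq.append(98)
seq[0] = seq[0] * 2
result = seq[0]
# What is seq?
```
Trace:
  seq=[30, 2, 14, 9, 21]
  seq=[30, 2, 14, 9, 21, 98]
  seq=[60, 2, 14, 9, 21, 98]
  seq=[60, 2, 14, 9, 21, 98], result=60

Final answer: [60, 2, 14, 9, 21, 98]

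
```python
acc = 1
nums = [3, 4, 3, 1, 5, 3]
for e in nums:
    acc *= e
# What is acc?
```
Trace:
  acc=1
  acc=3, e=3
  acc=12, e=4
  acc=36, e=3
  acc=36, e=1
  acc=180, e=5
  acc=540, e=3

Final answer: 540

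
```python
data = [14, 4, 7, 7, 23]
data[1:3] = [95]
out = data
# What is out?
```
Trace:
  data=[14, 4, 7, 7, 23]
  data=[14, 95, 7, 23]
  data=[14, 95, 7, 23], out=[14, 95, 7, 23]

Final answer: [14, 95, 7, 23]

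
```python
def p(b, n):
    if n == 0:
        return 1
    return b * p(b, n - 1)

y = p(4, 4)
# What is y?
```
Call trace:
p(b=4, n=4)
  p(b=4, n=3)
    p(b=4, n=2)
      p(b=4, n=1)
        p(b=4, n=0)
        -> return 1
      -> return 4
    -> return 16
  -> return 64
-> return 256

Final answer: 256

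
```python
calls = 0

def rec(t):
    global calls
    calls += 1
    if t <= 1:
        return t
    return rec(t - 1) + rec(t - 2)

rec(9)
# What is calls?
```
Call trace (a repeated sub-call is expanded the first time; later identical calls just restate its return value):
rec(t=9)
  rec(t=8)
    rec(t=7)
      rec(t=6)
        rec(t=5)
          rec(t=4)
            rec(t=3)
              rec(t=2)
                rec(t=1)
                -> return 1
                rec(t=0)
                -> return 0
              -> return 1
              rec(t=1)
              -> return 1
            -> return 2
            rec(t=2) -> return 1  (same call as traced above)
          -> return 3
          rec(t=3) -> return 2  (same call as traced above)
        -> return 5
        rec(t=4) -> return 3  (same call as traced above)
      -> return 8
      rec(t=5) -> return 5  (same call as traced above)
    -> return 13
    rec(t=6) -> return 8  (same call as traced above)
  -> return 21
  rec(t=7) -> return 13  (same call as traced above)
-> return 34

calls is incremented once per call, so count the calls in each subtree. Let C(t) = number of calls made by rec(t).
C(0) = C(1) = 1 (base case, no recursion); C(t) = 1 + C(t - 1) + C(t - 2) otherwise.
C(2) = 1 + C(1) + C(0) = 1 + 1 + 1 = 3
C(3) = 1 + C(2) + C(1) = 1 + 3 + 1 = 5
C(4) = 1 + C(3) + C(2) = 1 + 5 + 3 = 9
C(5) = 1 + C(4) + C(3) = 1 + 9 + 5 = 15
C(6) = 1 + C(5) + C(4) = 1 + 15 + 9 = 25
C(7) = 1 + C(6) + C(5) = 1 + 25 + 15 = 41
C(8) = 1 + C(7) + C(6) = 1 + 41 + 25 = 67
C(9) = 1 + C(8) + C(7) = 1 + 67 + 41 = 109
calls = C(9) = 109

Final answer: 109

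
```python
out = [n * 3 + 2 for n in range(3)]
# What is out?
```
Trace:
  n=0
  n=1
  n=2
  out=[2, 5, 8]

Final answer: [2, 5, 8]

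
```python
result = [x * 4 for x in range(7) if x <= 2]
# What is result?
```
Trace:
  x=0
  x=1
  x=2
  x=3
  x=4
  x=5
  x=6
  result=[0, 4, 8]

Final answer: [0, 4, 8]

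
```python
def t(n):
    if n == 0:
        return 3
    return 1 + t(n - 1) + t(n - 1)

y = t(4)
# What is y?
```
Call trace (a repeated sub-call is expanded the first time; later identical calls just restate its return value):
t(n=4)
  t(n=3)
    t(n=2)
      t(n=1)
        t(n=0)
        -> return 3
        t(n=0)
        -> return 3
      -> return 7
      t(n=1) -> return 7  (same call as traced above)
    -> return 15
    t(n=2) -> return 15  (same call as traced above)
  -> return 31
  t(n=3) -> return 31  (same call as traced above)
-> return 63

Final answer: 63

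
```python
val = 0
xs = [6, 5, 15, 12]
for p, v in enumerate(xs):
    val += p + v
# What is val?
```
Trace:
  val=0
  val=6, p=0, v=6
  val=12, p=1, v=5
  val=29, p=2, v=15
  val=44, p=3, v=12

Final answer: 44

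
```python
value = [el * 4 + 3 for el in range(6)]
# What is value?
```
Trace:
  el=0
  el=1
  el=2
  el=3
  el=4
  el=5
  value=[3, 7, 11, 15, 19, 23]

Final answer: [3, 7, 11, 15, 19, 23]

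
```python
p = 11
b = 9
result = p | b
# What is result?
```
Trace:
  p=11
  p=11, b=9
  p=11, b=9, result=11

Final answer: 11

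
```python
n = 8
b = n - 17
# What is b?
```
Trace:
  n=8
  n=8, b=-9

Final answer: -9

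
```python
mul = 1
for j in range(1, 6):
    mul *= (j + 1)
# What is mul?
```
Trace:
  mul=1
  mul=2, j=1
  mul=6, j=2
  mul=24, j=3
  mul=120, j=4
  mul=720, j=5

Final answer: 720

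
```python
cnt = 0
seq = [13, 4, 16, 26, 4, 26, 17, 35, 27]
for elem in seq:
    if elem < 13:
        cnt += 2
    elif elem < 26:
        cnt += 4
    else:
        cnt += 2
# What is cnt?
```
Trace:
  cnt=0
  cnt=4, elem=13
  cnt=6, elem=4
  cnt=10, elem=16
  cnt=12, elem=26
  cnt=14, elem=4
  cnt=16, elem=26
  cnt=20, elem=17
  cnt=22, elem=35
  cnt=24, elem=27

Final answer: 24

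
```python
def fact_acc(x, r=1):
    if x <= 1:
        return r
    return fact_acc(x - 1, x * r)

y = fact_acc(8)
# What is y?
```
Call trace:
fact_acc(x=8, r=1)
  fact_acc(x=7, r=8)
    fact_acc(x=6, r=56)
      fact_acc(x=5, r=336)
        fact_acc(x=4, r=1680)
          fact_acc(x=3, r=6720)
            fact_acc(x=2, r=20160)
              fact_acc(x=1, r=40320)
              -> return 40320
            -> return 40320
          -> return 40320
        -> return 40320
      -> return 40320
    -> return 40320
  -> return 40320
-> return 40320

Final answer: 40320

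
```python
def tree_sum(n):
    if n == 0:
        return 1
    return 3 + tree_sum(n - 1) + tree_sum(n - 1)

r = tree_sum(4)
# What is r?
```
Call trace (a repeated sub-call is expanded the first time; later identical calls just restate its return value):
tree_sum(n=4)
  tree_sum(n=3)
    tree_sum(n=2)
      tree_sum(n=1)
        tree_sum(n=0)
        -> return 1
        tree_sum(n=0)
        -> return 1
      -> return 5
      tree_sum(n=1) -> return 5  (same call as traced above)
    -> return 13
    tree_sum(n=2) -> return 13  (same call as traced above)
  -> return 29
  tree_sum(n=3) -> return 29  (same call as traced above)
-> return 61

Final answer: 61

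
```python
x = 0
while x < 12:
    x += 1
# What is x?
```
Trace:
  x=0
  x=1
  x=2
  x=3
  x=4
  x=5
  x=6
  x=7
  x=8
  x=9
  x=10
  x=11
  x=12

Final answer: 12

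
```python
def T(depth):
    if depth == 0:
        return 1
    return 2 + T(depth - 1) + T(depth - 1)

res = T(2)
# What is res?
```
Call trace (a repeated sub-call is expanded the first time; later identical calls just restate its return value):
T(depth=2)
  T(depth=1)
    T(depth=0)
    -> return 1
    T(depth=0)
    -> return 1
  -> return 4
  T(depth=1) -> return 4  (same call as traced above)
-> return 10

Final answer: 10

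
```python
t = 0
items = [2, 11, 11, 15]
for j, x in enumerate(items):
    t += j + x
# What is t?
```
Trace:
  t=0
  t=2, j=0, x=2
  t=14, j=1, x=11
  t=27, j=2, x=11
  t=45, j=3, x=15

Final answer: 45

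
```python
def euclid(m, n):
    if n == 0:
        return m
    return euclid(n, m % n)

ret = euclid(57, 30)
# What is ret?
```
Call trace:
euclid(m=57, n=30)
  euclid(m=30, n=27)
    euclid(m=27, n=3)
      euclid(m=3, n=0)
      -> return 3
    -> return 3
  -> return 3
-> return 3

Final answer: 3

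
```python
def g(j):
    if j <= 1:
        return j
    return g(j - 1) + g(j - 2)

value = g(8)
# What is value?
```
Call trace (a repeated sub-call is expanded the first time; later identical calls just restate its return value):
g(j=8)
  g(j=7)
    g(j=6)
      g(j=5)
        g(j=4)
          g(j=3)
            g(j=2)
              g(j=1)
              -> return 1
              g(j=0)
              -> return 0
            -> return 1
            g(j=1)
            -> return 1
          -> return 2
          g(j=2) -> return 1  (same call as traced above)
        -> return 3
        g(j=3) -> return 2  (same call as traced above)
      -> return 5
      g(j=4) -> return 3  (same call as traced above)
    -> return 8
    g(j=5) -> return 5  (same call as traced above)
  -> return 13
  g(j=6) -> return 8  (same call as traced above)
-> return 21

Final answer: 21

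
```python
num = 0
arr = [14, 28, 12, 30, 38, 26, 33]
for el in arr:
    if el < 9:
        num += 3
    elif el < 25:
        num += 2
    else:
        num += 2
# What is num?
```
Trace:
  num=0
  num=2, el=14
  num=4, el=28
  num=6, el=12
  num=8, el=30
  num=10, el=38
  num=12, el=26
  num=14, el=33

Final answer: 14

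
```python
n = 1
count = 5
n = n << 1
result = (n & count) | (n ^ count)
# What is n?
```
Trace:
  n=1
  n=1, count=5
  n=2, count=5
  n=2, count=5, result=7

Final answer: 2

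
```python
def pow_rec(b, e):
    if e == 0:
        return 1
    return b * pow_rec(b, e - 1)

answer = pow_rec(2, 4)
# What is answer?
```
Call trace:
pow_rec(b=2, e=4)
  pow_rec(b=2, e=3)
    pow_rec(b=2, e=2)
      pow_rec(b=2, e=1)
        pow_rec(b=2, e=0)
        -> return 1
      -> return 2
    -> return 4
  -> return 8
-> return 16

Final answer: 16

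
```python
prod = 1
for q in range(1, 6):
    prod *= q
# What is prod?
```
Trace:
  prod=1
  prod=1, q=1
  prod=2, q=2
  prod=6, q=3
  prod=24, q=4
  prod=120, q=5

Final answer: 120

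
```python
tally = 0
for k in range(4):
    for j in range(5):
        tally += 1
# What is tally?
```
Trace:
  tally=0
  tally=1, k=0, j=0
  tally=2, k=0, j=1
  tally=3, k=0, j=2
  tally=4, k=0, j=3
  tally=5, k=0, j=4
  tally=6, k=1, j=0
  tally=7, k=1, j=1
  tally=8, k=1, j=2
  tally=9, k=1, j=3
  tally=10, k=1, j=4
  tally=11, k=2, j=0
  tally=12, k=2, j=1
  tally=13, k=2, j=2
  tally=14, k=2, j=3
  tally=15, k=2, j=4
  tally=16, k=3, j=0
  tally=17, k=3, j=1
  tally=18, k=3, j=2
  tally=19, k=3, j=3
  tally=20, k=3, j=4

Final answer: 20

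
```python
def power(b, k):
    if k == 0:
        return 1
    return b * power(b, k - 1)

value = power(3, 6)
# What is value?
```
Call trace:
power(b=3, k=6)
  power(b=3, k=5)
    power(b=3, k=4)
      power(b=3, k=3)
        power(b=3, k=2)
          power(b=3, k=1)
            power(b=3, k=0)
            -> return 1
          -> return 3
        -> return 9
      -> return 27
    -> return 81
  -> return 243
-> return 729

Final answer: 729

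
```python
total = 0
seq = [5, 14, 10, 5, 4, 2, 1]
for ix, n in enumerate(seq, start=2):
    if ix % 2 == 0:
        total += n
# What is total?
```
Trace:
  total=0
  total=5, ix=2, n=5
  total=5, ix=3, n=14
  total=15, ix=4, n=10
  total=15, ix=5, n=5
  total=19, ix=6, n=4
  total=19, ix=7, n=2
  total=20, ix=8, n=1

Final answer: 20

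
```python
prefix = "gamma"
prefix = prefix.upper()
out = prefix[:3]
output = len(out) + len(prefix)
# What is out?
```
Trace:
  prefix='gamma'
  prefix='GAMMA'
  prefix='GAMMA', out='GAM'
  prefix='GAMMA', out='GAM', output=8

Final answer: 'GAM'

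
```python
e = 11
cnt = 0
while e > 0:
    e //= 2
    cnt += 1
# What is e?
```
Trace:
  e=11
  e=11, cnt=0
  e=5, cnt=1
  e=2, cnt=2
  e=1, cnt=3
  e=0, cnt=4

Final answer: 0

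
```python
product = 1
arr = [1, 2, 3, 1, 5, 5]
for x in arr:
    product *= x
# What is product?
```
Trace:
  product=1
  product=1, x=1
  product=2, x=2
  product=6, x=3
  product=6, x=1
  product=30, x=5
  product=150, x=5

Final answer: 150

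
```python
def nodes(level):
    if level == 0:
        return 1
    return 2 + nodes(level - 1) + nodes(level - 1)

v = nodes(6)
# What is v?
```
Call trace (a repeated sub-call is expanded the first time; later identical calls just restate its return value):
nodes(level=6)
  nodes(level=5)
    nodes(level=4)
      nodes(level=3)
        nodes(level=2)
          nodes(level=1)
            nodes(level=0)
            -> return 1
            nodes(level=0)
            -> return 1
          -> return 4
          nodes(level=1) -> return 4  (same call as traced above)
        -> return 10
        nodes(level=2) -> return 10  (same call as traced above)
      -> return 22
      nodes(level=3) -> return 22  (same call as traced above)
    -> return 46
    nodes(level=4) -> return 46  (same call as traced above)
  -> return 94
  nodes(level=5) -> return 94  (same call as traced above)
-> return 190

Final answer: 190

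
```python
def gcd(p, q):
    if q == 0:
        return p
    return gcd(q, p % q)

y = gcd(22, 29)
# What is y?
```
Call trace:
gcd(p=22, q=29)
  gcd(p=29, q=22)
    gcd(p=22, q=7)
      gcd(p=7, q=1)
        gcd(p=1, q=0)
        -> return 1
      -> return 1
    -> return 1
  -> return 1
-> return 1

Final answer: 1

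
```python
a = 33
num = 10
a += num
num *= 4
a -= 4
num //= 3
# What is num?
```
Trace:
  a=33
  a=33, num=10
  a=43, num=10
  a=43, num=40
  a=39, num=40
  a=39, num=13

Final answer: 13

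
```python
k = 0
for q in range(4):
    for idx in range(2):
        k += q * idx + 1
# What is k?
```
Trace:
  k=0
  k=1, q=0, idx=0
  k=2, q=0, idx=1
  k=3, q=1, idx=0
  k=5, q=1, idx=1
  k=6, q=2, idx=0
  k=9, q=2, idx=1
  k=10, q=3, idx=0
  k=14, q=3, idx=1

Final answer: 14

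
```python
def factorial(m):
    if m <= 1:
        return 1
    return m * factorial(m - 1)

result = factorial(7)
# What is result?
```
Call trace:
factorial(m=7)
  factorial(m=6)
    factorial(m=5)
      factorial(m=4)
        factorial(m=3)
          factorial(m=2)
            factorial(m=1)
            -> return 1
          -> return 2
        -> return 6
      -> return 24
    -> return 120
  -> return 720
-> return 5040

Final answer: 5040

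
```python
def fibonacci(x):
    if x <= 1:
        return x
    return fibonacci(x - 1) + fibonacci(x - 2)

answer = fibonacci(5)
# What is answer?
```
Call trace (a repeated sub-call is expanded the first time; later identical calls just restate its return value):
fibonacci(x=5)
  fibonacci(x=4)
    fibonacci(x=3)
      fibonacci(x=2)
        fibonacci(x=1)
        -> return 1
        fibonacci(x=0)
        -> return 0
      -> return 1
      fibonacci(x=1)
      -> return 1
    -> return 2
    fibonacci(x=2) -> return 1  (same call as traced above)
  -> return 3
  fibonacci(x=3) -> return 2  (same call as traced above)
-> return 5

Final answer: 5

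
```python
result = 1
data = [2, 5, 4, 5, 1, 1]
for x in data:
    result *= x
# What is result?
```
Trace:
  result=1
  result=2, x=2
  result=10, x=5
  result=40, x=4
  result=200, x=5
  result=200, x=1
  result=200, x=1

Final answer: 200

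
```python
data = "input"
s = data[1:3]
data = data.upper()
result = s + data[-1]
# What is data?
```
Trace:
  data='input'
  data='input', s='np'
  data='INPUT', s='np'
  data='INPUT', s='np', result='npT'

Final answer: 'INPUT'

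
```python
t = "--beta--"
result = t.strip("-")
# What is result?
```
Trace:
  t='--beta--'
  t='--beta--', result='beta'

Final answer: 'beta'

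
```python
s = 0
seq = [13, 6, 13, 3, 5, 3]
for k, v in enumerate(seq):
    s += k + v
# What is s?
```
Trace:
  s=0
  s=13, k=0, v=13
  s=20, k=1, v=6
  s=35, k=2, v=13
  s=41, k=3, v=3
  s=50, k=4, v=5
  s=58, k=5, v=3

Final answer: 58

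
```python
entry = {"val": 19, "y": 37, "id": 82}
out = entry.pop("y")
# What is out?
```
Trace:
  entry={'val': 19, 'y': 37, 'id': 82}
  entry={'val': 19, 'id': 82}, out=37

Final answer: 37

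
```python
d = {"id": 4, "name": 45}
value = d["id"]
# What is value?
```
Trace:
  d={'id': 4, 'name': 45}
  d={'id': 4, 'name': 45}, value=4

Final answer: 4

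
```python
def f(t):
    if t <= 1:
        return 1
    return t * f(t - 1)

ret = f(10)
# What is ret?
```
Call trace:
f(t=10)
  f(t=9)
    f(t=8)
      f(t=7)
        f(t=6)
          f(t=5)
            f(t=4)
              f(t=3)
                f(t=2)
                  f(t=1)
                  -> return 1
                -> return 2
              -> return 6
            -> return 24
          -> return 120
        -> return 720
      -> return 5040
    -> return 40320
  -> return 362880
-> return 3628800

Final answer: 3628800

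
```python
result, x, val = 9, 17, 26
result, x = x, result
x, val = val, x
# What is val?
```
Trace:
  result=9, x=17, val=26
  result=17, x=9, val=26
  result=17, x=26, val=9

Final answer: 9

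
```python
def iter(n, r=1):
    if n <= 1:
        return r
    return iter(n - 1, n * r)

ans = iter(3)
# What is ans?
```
Call trace:
iter(n=3, r=1)
  iter(n=2, r=3)
    iter(n=1, r=6)
    -> return 6
  -> return 6
-> return 6

Final answer: 6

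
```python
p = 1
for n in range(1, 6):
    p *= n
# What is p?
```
Trace:
  p=1
  p=1, n=1
  p=2, n=2
  p=6, n=3
  p=24, n=4
  p=120, n=5

Final answer: 120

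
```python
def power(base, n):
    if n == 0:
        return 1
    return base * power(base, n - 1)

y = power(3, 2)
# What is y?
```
Call trace:
power(base=3, n=2)
  power(base=3, n=1)
    power(base=3, n=0)
    -> return 1
  -> return 3
-> return 9

Final answer: 9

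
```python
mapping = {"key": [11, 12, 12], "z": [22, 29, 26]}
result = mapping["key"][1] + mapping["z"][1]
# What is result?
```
Trace:
  mapping={'key': [11, 12, 12], 'z': [22, 29, 26]}
  mapping={'key': [11, 12, 12], 'z': [22, 29, 26]}, result=41

Final answer: 41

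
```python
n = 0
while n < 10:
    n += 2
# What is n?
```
Trace:
  n=0
  n=2
  n=4
  n=6
  n=8
  n=10

Final answer: 10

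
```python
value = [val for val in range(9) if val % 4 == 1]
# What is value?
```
Trace:
  val=0
  val=1
  val=2
  val=3
  val=4
  val=5
  val=6
  val=7
  val=8
  value=[1, 5]

Final answer: [1, 5]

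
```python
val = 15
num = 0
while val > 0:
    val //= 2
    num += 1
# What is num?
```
Trace:
  val=15
  val=15, num=0
  val=7, num=1
  val=3, num=2
  val=1, num=3
  val=0, num=4

Final answer: 4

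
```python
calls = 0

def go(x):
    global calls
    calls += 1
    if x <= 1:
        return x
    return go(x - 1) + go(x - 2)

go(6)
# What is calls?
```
Call trace (a repeated sub-call is expanded the first time; later identical calls just restate its return value):
go(x=6)
  go(x=5)
    go(x=4)
      go(x=3)
        go(x=2)
          go(x=1)
          -> return 1
          go(x=0)
          -> return 0
        -> return 1
        go(x=1)
        -> return 1
      -> return 2
      go(x=2) -> return 1  (same call as traced above)
    -> return 3
    go(x=3) -> return 2  (same call as traced above)
  -> return 5
  go(x=4) -> return 3  (same call as traced above)
-> return 8

calls is incremented once per call, so count the calls in each subtree. Let C(x) = number of calls made by go(x).
C(0) = C(1) = 1 (base case, no recursion); C(x) = 1 + C(x - 1) + C(x - 2) otherwise.
C(2) = 1 + C(1) + C(0) = 1 + 1 + 1 = 3
C(3) = 1 + C(2) + C(1) = 1 + 3 + 1 = 5
C(4) = 1 + C(3) + C(2) = 1 + 5 + 3 = 9
C(5) = 1 + C(4) + C(3) = 1 + 9 + 5 = 15
C(6) = 1 + C(5) + C(4) = 1 + 15 + 9 = 25
calls = C(6) = 25

Final answer: 25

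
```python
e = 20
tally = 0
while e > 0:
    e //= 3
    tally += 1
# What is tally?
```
Trace:
  e=20
  e=20, tally=0
  e=6, tally=1
  e=2, tally=2
  e=0, tally=3

Final answer: 3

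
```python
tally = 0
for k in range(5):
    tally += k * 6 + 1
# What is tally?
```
Trace:
  tally=0
  tally=1, k=0
  tally=8, k=1
  tally=21, k=2
  tally=40, k=3
  tally=65, k=4

Final answer: 65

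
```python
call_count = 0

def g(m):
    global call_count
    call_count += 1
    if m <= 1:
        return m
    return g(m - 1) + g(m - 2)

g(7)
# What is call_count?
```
Call trace (a repeated sub-call is expanded the first time; later identical calls just restate its return value):
g(m=7)
  g(m=6)
    g(m=5)
      g(m=4)
        g(m=3)
          g(m=2)
            g(m=1)
            -> return 1
            g(m=0)
            -> return 0
          -> return 1
          g(m=1)
          -> return 1
        -> return 2
        g(m=2) -> return 1  (same call as traced above)
      -> return 3
      g(m=3) -> return 2  (same call as traced above)
    -> return 5
    g(m=4) -> return 3  (same call as traced above)
  -> return 8
  g(m=5) -> return 5  (same call as traced above)
-> return 13

call_count is incremented once per call, so count the calls in each subtree. Let C(m) = number of calls made by g(m).
C(0) = C(1) = 1 (base case, no recursion); C(m) = 1 + C(m - 1) + C(m - 2) otherwise.
C(2) = 1 + C(1) + C(0) = 1 + 1 + 1 = 3
C(3) = 1 + C(2) + C(1) = 1 + 3 + 1 = 5
C(4) = 1 + C(3) + C(2) = 1 + 5 + 3 = 9
C(5) = 1 + C(4) + C(3) = 1 + 9 + 5 = 15
C(6) = 1 + C(5) + C(4) = 1 + 15 + 9 = 25
C(7) = 1 + C(6) + C(5) = 1 + 25 + 15 = 41
call_count = C(7) = 41

Final answer: 41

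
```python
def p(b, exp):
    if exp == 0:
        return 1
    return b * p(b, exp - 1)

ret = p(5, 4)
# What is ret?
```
Call trace:
p(b=5, exp=4)
  p(b=5, exp=3)
    p(b=5, exp=2)
      p(b=5, exp=1)
        p(b=5, exp=0)
        -> return 1
      -> return 5
    -> return 25
  -> return 125
-> return 625

Final answer: 625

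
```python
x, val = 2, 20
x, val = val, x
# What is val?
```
Trace:
  x=2, val=20
  x=20, val=2

Final answer: 2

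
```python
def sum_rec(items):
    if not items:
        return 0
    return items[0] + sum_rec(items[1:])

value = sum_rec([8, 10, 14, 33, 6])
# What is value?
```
Call trace:
sum_rec(items=[8, 10, 14, 33, 6])
  sum_rec(items=[10, 14, 33, 6])
    sum_rec(items=[14, 33, 6])
      sum_rec(items=[33, 6])
        sum_rec(items=[6])
          sum_rec(items=[])
          -> return 0
        -> return 6
      -> return 39
    -> return 53
  -> return 63
-> return 71

Final answer: 71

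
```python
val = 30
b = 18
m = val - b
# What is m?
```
Trace:
  val=30
  val=30, b=18
  val=30, b=18, m=12

Final answer: 12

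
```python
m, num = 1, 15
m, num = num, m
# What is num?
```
Trace:
  m=1, num=15
  m=15, num=1

Final answer: 1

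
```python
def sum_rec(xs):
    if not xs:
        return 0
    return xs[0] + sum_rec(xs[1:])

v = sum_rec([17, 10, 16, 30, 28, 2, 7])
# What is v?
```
Call trace:
sum_rec(xs=[17, 10, 16, 30, 28, 2, 7])
  sum_rec(xs=[10, 16, 30, 28, 2, 7])
    sum_rec(xs=[16, 30, 28, 2, 7])
      sum_rec(xs=[30, 28, 2, 7])
        sum_rec(xs=[28, 2, 7])
          sum_rec(xs=[2, 7])
            sum_rec(xs=[7])
              sum_rec(xs=[])
              -> return 0
            -> return 7
          -> return 9
        -> return 37
      -> return 67
    -> return 83
  -> return 93
-> return 110

Final answer: 110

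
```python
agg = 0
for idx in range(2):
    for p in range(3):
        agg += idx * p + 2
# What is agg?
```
Trace:
  agg=0
  agg=2, idx=0, p=0
  agg=4, idx=0, p=1
  agg=6, idx=0, p=2
  agg=8, idx=1, p=0
  agg=11, idx=1, p=1
  agg=15, idx=1, p=2

Final answer: 15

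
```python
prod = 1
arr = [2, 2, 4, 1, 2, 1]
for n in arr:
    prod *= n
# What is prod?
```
Trace:
  prod=1
  prod=2, n=2
  prod=4, n=2
  prod=16, n=4
  prod=16, n=1
  prod=32, n=2
  prod=32, n=1

Final answer: 32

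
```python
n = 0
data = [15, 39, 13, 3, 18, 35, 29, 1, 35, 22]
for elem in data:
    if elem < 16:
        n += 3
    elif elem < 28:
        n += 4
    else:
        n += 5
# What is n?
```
Trace:
  n=0
  n=3, elem=15
  n=8, elem=39
  n=11, elem=13
  n=14, elem=3
  n=18, elem=18
  n=23, elem=35
  n=28, elem=29
  n=31, elem=1
  n=36, elem=35
  n=40, elem=22

Final answer: 40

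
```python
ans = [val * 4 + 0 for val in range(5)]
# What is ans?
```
Trace:
  val=0
  val=1
  val=2
  val=3
  val=4
  ans=[0, 4, 8, 12, 16]

Final answer: [0, 4, 8, 12, 16]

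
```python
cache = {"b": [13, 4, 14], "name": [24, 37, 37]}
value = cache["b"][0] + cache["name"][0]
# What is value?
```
Trace:
  cache={'b': [13, 4, 14], 'name': [24, 37, 37]}
  cache={'b': [13, 4, 14], 'name': [24, 37, 37]}, value=37

Final answer: 37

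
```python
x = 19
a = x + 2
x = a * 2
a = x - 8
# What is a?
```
Trace:
  x=19
  x=19, a=21
  x=42, a=21
  x=42, a=34

Final answer: 34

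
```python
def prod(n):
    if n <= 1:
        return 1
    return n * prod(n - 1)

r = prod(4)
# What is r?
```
Call trace:
prod(n=4)
  prod(n=3)
    prod(n=2)
      prod(n=1)
      -> return 1
    -> return 2
  -> return 6
-> return 24

Final answer: 24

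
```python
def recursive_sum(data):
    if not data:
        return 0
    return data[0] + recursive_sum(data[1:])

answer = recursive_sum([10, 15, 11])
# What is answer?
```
Call trace:
recursive_sum(data=[10, 15, 11])
  recursive_sum(data=[15, 11])
    recursive_sum(data=[11])
      recursive_sum(data=[])
      -> return 0
    -> return 11
  -> return 26
-> return 36

Final answer: 36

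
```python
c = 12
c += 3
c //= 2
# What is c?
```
Trace:
  c=12
  c=15
  c=7

Final answer: 7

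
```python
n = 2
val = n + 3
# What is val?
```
Trace:
  n=2
  n=2, val=5

Final answer: 5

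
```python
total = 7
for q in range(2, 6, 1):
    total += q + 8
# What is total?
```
Trace:
  total=7
  total=17, q=2
  total=28, q=3
  total=40, q=4
  total=53, q=5

Final answer: 53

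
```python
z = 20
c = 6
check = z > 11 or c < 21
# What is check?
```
Trace:
  z=20
  z=20, c=6
  z=20, c=6, check=True

Final answer: True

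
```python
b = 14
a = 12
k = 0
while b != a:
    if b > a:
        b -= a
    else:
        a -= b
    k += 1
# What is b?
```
Trace:
  b=14
  b=14, a=12
  b=14, a=12, k=0
  b=2, a=12, k=1
  b=2, a=10, k=2
  b=2, a=8, k=3
  b=2, a=6, k=4
  b=2, a=4, k=5
  b=2, a=2, k=6

Final answer: 2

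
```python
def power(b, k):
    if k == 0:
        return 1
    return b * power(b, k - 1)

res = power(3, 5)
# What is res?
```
Call trace:
power(b=3, k=5)
  power(b=3, k=4)
    power(b=3, k=3)
      power(b=3, k=2)
        power(b=3, k=1)
          power(b=3, k=0)
          -> return 1
        -> return 3
      -> return 9
    -> return 27
  -> return 81
-> return 243

Final answer: 243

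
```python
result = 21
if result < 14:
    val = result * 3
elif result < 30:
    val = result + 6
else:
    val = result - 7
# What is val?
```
Trace:
  result=21
  result=21, val=27

Final answer: 27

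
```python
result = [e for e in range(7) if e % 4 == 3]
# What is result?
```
Trace:
  e=0
  e=1
  e=2
  e=3
  e=4
  e=5
  e=6
  result=[3]

Final answer: [3]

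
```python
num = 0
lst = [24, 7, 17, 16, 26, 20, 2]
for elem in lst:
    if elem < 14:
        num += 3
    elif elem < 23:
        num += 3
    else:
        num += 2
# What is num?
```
Trace:
  num=0
  num=2, elem=24
  num=5, elem=7
  num=8, elem=17
  num=11, elem=16
  num=13, elem=26
  num=16, elem=20
  num=19, elem=2

Final answer: 19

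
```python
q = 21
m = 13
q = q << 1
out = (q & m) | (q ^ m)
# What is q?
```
Trace:
  q=21
  q=21, m=13
  q=42, m=13
  q=42, m=13, out=47

Final answer: 42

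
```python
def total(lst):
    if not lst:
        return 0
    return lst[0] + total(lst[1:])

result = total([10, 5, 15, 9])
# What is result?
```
Call trace:
total(lst=[10, 5, 15, 9])
  total(lst=[5, 15, 9])
    total(lst=[15, 9])
      total(lst=[9])
        total(lst=[])
        -> return 0
      -> return 9
    -> return 24
  -> return 29
-> return 39

Final answer: 39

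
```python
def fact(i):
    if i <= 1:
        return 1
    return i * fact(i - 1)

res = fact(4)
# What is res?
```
Call trace:
fact(i=4)
  fact(i=3)
    fact(i=2)
      fact(i=1)
      -> return 1
    -> return 2
  -> return 6
-> return 24

Final answer: 24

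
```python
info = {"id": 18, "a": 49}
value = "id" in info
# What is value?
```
Trace:
  info={'id': 18, 'a': 49}
  info={'id': 18, 'a': 49}, value=True

Final answer: True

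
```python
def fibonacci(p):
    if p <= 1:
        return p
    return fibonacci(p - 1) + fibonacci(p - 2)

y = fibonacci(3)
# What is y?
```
Call trace:
fibonacci(p=3)
  fibonacci(p=2)
    fibonacci(p=1)
    -> return 1
    fibonacci(p=0)
    -> return 0
  -> return 1
  fibonacci(p=1)
  -> return 1
-> return 2

Final answer: 2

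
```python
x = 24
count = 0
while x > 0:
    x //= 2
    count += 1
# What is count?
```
Trace:
  x=24
  x=24, count=0
  x=12, count=1
  x=6, count=2
  x=3, count=3
  x=1, count=4
  x=0, count=5

Final answer: 5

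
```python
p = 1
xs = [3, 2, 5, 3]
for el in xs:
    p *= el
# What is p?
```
Trace:
  p=1
  p=3, el=3
  p=6, el=2
  p=30, el=5
  p=90, el=3

Final answer: 90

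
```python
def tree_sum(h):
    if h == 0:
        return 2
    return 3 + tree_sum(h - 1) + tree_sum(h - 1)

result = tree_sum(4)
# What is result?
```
Call trace (a repeated sub-call is expanded the first time; later identical calls just restate its return value):
tree_sum(h=4)
  tree_sum(h=3)
    tree_sum(h=2)
      tree_sum(h=1)
        tree_sum(h=0)
        -> return 2
        tree_sum(h=0)
        -> return 2
      -> return 7
      tree_sum(h=1) -> return 7  (same call as traced above)
    -> return 17
    tree_sum(h=2) -> return 17  (same call as traced above)
  -> return 37
  tree_sum(h=3) -> return 37  (same call as traced above)
-> return 77

Final answer: 77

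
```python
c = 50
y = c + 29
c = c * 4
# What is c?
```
Trace:
  c=50
  c=50, y=79
  c=200, y=79

Final answer: 200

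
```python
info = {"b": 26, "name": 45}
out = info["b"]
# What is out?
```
Trace:
  info={'b': 26, 'name': 45}
  info={'b': 26, 'name': 45}, out=26

Final answer: 26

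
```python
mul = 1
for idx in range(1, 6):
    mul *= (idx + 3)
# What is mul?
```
Trace:
  mul=1
  mul=4, idx=1
  mul=20, idx=2
  mul=120, idx=3
  mul=840, idx=4
  mul=6720, idx=5

Final answer: 6720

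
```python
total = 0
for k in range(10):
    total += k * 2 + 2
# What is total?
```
Trace:
  total=0
  total=2, k=0
  total=6, k=1
  total=12, k=2
  total=20, k=3
  total=30, k=4
  total=42, k=5
  total=56, k=6
  total=72, k=7
  total=90, k=8
  total=110, k=9

Final answer: 110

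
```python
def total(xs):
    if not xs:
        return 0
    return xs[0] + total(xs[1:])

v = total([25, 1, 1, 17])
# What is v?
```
Call trace:
total(xs=[25, 1, 1, 17])
  total(xs=[1, 1, 17])
    total(xs=[1, 17])
      total(xs=[17])
        total(xs=[])
        -> return 0
      -> return 17
    -> return 18
  -> return 19
-> return 44

Final answer: 44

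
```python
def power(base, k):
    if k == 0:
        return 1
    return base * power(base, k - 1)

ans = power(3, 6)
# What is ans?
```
Call trace:
power(base=3, k=6)
  power(base=3, k=5)
    power(base=3, k=4)
      power(base=3, k=3)
        power(base=3, k=2)
          power(base=3, k=1)
            power(base=3, k=0)
            -> return 1
          -> return 3
        -> return 9
      -> return 27
    -> return 81
  -> return 243
-> return 729

Final answer: 729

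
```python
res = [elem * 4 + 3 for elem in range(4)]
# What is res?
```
Trace:
  elem=0
  elem=1
  elem=2
  elem=3
  res=[3, 7, 11, 15]

Final answer: [3, 7, 11, 15]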